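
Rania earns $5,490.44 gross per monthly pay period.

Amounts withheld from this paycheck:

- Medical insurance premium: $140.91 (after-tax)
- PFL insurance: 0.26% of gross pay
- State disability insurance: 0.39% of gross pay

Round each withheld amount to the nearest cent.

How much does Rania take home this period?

$5,313.84

PFL insurance: $5,490.44 × 0.0026 = $14.28
State disability insurance: $5,490.44 × 0.0039 = $21.41
Medical insurance premium: $140.91
Total deductions = $14.28 + $21.41 + $140.91 = $176.60
Net pay = $5,490.44 − $176.60 = $5,313.84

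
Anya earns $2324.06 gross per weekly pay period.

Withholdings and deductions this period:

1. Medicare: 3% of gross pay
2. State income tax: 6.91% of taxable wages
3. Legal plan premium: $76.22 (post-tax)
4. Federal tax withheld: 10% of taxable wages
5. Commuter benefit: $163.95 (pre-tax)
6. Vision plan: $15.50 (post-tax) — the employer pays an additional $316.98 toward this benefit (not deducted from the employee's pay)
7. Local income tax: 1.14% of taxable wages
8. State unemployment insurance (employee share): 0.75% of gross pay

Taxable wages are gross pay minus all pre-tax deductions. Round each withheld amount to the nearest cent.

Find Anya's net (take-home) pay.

$1591.34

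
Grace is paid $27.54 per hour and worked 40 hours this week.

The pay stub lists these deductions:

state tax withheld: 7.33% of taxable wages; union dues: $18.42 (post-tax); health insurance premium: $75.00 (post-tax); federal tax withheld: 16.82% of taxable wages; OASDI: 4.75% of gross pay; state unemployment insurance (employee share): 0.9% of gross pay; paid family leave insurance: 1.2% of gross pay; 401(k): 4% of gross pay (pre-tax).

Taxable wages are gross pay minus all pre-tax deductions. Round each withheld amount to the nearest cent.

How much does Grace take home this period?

Gross pay: 40 × $27.54 = $1,101.60
401(k): $1,101.60 × 0.04 = $44.06
Taxable wages = $1,101.60 − $44.06 = $1,057.54
State tax withheld: $1,057.54 × 0.0733 = $77.52
Federal tax withheld: $1,057.54 × 0.1682 = $177.88
State unemployment insurance (employee share): $1,101.60 × 0.009 = $9.91
OASDI: $1,101.60 × 0.0475 = $52.33
Paid family leave insurance: $1,101.60 × 0.012 = $13.22
Health insurance premium: $75.00
Union dues: $18.42
Total deductions = $44.06 + $77.52 + $177.88 + $9.91 + $52.33 + $13.22 + $75.00 + $18.42 = $468.34
Net pay = $1,101.60 − $468.34 = $633.26

$633.26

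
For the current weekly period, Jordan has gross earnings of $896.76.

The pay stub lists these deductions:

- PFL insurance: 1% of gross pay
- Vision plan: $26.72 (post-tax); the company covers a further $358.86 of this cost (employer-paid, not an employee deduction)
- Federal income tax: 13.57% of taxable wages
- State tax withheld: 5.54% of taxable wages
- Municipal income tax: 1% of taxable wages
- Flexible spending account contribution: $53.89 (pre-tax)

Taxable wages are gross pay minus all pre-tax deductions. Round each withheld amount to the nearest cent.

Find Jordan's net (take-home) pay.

$637.68

Flexible spending account contribution: $53.89
Taxable wages = $896.76 − $53.89 = $842.87
Municipal income tax: $842.87 × 0.01 = $8.43
Federal income tax: $842.87 × 0.1357 = $114.38
State tax withheld: $842.87 × 0.0554 = $46.69
PFL insurance: $896.76 × 0.01 = $8.97
Vision plan: $26.72
(Employer's $358.86 toward vision plan is not withheld from the employee.)
Total deductions = $53.89 + $8.43 + $114.38 + $46.69 + $8.97 + $26.72 = $259.08
Net pay = $896.76 − $259.08 = $637.68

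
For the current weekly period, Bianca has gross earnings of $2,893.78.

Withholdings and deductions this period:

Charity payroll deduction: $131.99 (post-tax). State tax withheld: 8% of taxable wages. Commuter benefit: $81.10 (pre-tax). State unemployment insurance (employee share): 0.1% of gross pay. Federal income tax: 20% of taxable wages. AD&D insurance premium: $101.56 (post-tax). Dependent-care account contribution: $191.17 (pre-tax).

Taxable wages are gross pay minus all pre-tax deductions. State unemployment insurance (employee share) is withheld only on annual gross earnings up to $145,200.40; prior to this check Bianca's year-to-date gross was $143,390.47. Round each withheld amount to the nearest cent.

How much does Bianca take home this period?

Dependent-care account contribution: $191.17
Commuter benefit: $81.10
Pre-tax total = $191.17 + $81.10 = $272.27
Taxable wages = $2,893.78 − $272.27 = $2,621.51
State tax withheld: $2,621.51 × 0.08 = $209.72
Federal income tax: $2,621.51 × 0.2 = $524.30
State unemployment insurance (employee share): only $145,200.40 − $143,390.47 = $1,809.93 of this check is subject → $1,809.93 × 0.001 = $1.81
AD&D insurance premium: $101.56
Charity payroll deduction: $131.99
Total deductions = $191.17 + $81.10 + $209.72 + $524.30 + $1.81 + $101.56 + $131.99 = $1,241.65
Net pay = $2,893.78 − $1,241.65 = $1,652.13

$1,652.13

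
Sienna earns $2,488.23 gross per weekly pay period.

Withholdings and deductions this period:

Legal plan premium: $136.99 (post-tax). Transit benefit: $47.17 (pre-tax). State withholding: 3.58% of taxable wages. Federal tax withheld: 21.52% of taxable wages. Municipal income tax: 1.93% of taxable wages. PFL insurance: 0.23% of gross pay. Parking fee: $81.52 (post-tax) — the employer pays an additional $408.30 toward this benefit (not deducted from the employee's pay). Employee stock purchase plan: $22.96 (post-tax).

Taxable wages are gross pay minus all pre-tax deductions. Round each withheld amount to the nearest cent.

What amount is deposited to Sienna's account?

$1,534.05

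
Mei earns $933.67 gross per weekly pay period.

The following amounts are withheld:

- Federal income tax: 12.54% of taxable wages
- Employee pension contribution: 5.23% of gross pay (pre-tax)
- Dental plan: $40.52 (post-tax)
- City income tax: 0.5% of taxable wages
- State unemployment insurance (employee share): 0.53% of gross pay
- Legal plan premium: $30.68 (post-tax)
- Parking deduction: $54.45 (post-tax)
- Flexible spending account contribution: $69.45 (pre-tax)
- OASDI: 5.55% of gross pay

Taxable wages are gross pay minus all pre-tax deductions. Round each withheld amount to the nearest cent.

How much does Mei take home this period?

$526.64

Employee pension contribution: $933.67 × 0.0523 = $48.83
Flexible spending account contribution: $69.45
Pre-tax total = $48.83 + $69.45 = $118.28
Taxable wages = $933.67 − $118.28 = $815.39
Federal income tax: $815.39 × 0.1254 = $102.25
City income tax: $815.39 × 0.005 = $4.08
OASDI: $933.67 × 0.0555 = $51.82
State unemployment insurance (employee share): $933.67 × 0.0053 = $4.95
Dental plan: $40.52
Parking deduction: $54.45
Legal plan premium: $30.68
Total deductions = $48.83 + $69.45 + $102.25 + $4.08 + $51.82 + $4.95 + $40.52 + $54.45 + $30.68 = $407.03
Net pay = $933.67 − $407.03 = $526.64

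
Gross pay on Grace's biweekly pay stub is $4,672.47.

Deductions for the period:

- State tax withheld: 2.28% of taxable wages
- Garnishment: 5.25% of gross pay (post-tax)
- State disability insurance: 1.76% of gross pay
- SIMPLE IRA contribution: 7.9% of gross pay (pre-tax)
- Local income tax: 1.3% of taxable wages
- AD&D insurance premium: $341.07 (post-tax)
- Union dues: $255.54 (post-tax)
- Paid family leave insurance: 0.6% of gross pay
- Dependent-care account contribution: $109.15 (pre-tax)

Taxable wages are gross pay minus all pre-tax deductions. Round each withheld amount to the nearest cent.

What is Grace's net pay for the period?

SIMPLE IRA contribution: $4,672.47 × 0.079 = $369.13
Dependent-care account contribution: $109.15
Pre-tax total = $369.13 + $109.15 = $478.28
Taxable wages = $4,672.47 − $478.28 = $4,194.19
State tax withheld: $4,194.19 × 0.0228 = $95.63
Local income tax: $4,194.19 × 0.013 = $54.52
State disability insurance: $4,672.47 × 0.0176 = $82.24
Paid family leave insurance: $4,672.47 × 0.006 = $28.03
Union dues: $255.54
AD&D insurance premium: $341.07
Garnishment: $4,672.47 × 0.0525 = $245.30
Total deductions = $369.13 + $109.15 + $95.63 + $54.52 + $82.24 + $28.03 + $255.54 + $341.07 + $245.30 = $1,580.61
Net pay = $4,672.47 − $1,580.61 = $3,091.86

$3,091.86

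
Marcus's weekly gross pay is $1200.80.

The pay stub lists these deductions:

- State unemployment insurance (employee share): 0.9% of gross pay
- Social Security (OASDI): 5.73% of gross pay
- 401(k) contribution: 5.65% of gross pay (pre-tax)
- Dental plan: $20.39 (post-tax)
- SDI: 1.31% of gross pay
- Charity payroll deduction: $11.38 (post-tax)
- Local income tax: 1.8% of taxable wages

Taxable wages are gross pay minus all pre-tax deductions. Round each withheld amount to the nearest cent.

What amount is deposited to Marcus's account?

$985.44

401(k) contribution: $1200.80 × 0.0565 = $67.85
Taxable wages = $1200.80 − $67.85 = $1132.95
Local income tax: $1132.95 × 0.018 = $20.39
SDI: $1200.80 × 0.0131 = $15.73
Social Security (OASDI): $1200.80 × 0.0573 = $68.81
State unemployment insurance (employee share): $1200.80 × 0.009 = $10.81
Dental plan: $20.39
Charity payroll deduction: $11.38
Total deductions = $67.85 + $20.39 + $15.73 + $68.81 + $10.81 + $20.39 + $11.38 = $215.36
Net pay = $1200.80 − $215.36 = $985.44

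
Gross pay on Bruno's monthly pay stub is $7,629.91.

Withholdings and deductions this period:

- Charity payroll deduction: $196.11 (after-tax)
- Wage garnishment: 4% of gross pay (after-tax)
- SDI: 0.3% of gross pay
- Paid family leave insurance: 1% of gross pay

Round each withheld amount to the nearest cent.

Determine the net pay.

Paid family leave insurance: $7,629.91 × 0.01 = $76.30
SDI: $7,629.91 × 0.003 = $22.89
Wage garnishment: $7,629.91 × 0.04 = $305.20
Charity payroll deduction: $196.11
Total deductions = $76.30 + $22.89 + $305.20 + $196.11 = $600.50
Net pay = $7,629.91 − $600.50 = $7,029.41

$7,029.41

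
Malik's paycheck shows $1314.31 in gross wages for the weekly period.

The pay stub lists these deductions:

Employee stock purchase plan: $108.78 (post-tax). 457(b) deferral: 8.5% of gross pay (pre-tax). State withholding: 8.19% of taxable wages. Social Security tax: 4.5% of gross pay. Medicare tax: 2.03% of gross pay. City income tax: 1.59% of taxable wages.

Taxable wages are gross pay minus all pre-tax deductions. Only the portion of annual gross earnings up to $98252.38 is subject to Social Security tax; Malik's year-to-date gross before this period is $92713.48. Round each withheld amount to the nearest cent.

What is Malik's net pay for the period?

$890.38

457(b) deferral: $1314.31 × 0.085 = $111.72
Taxable wages = $1314.31 − $111.72 = $1202.59
City income tax: $1202.59 × 0.0159 = $19.12
State withholding: $1202.59 × 0.0819 = $98.49
Social Security tax: cap not yet reached, full $1314.31 is subject → $1314.31 × 0.045 = $59.14
Medicare tax: $1314.31 × 0.0203 = $26.68
Employee stock purchase plan: $108.78
Total deductions = $111.72 + $19.12 + $98.49 + $59.14 + $26.68 + $108.78 = $423.93
Net pay = $1314.31 − $423.93 = $890.38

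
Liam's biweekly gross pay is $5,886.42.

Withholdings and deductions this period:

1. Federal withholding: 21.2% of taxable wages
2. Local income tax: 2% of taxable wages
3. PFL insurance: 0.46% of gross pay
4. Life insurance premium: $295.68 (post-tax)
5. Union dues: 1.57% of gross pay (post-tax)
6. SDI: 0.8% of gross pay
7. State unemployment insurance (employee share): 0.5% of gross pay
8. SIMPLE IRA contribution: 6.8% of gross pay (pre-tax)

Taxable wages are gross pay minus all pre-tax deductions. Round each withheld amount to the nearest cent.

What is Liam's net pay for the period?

$3,721.66

SIMPLE IRA contribution: $5,886.42 × 0.068 = $400.28
Taxable wages = $5,886.42 − $400.28 = $5,486.14
Federal withholding: $5,486.14 × 0.212 = $1,163.06
Local income tax: $5,486.14 × 0.02 = $109.72
SDI: $5,886.42 × 0.008 = $47.09
PFL insurance: $5,886.42 × 0.0046 = $27.08
State unemployment insurance (employee share): $5,886.42 × 0.005 = $29.43
Union dues: $5,886.42 × 0.0157 = $92.42
Life insurance premium: $295.68
Total deductions = $400.28 + $1,163.06 + $109.72 + $47.09 + $27.08 + $29.43 + $92.42 + $295.68 = $2,164.76
Net pay = $5,886.42 − $2,164.76 = $3,721.66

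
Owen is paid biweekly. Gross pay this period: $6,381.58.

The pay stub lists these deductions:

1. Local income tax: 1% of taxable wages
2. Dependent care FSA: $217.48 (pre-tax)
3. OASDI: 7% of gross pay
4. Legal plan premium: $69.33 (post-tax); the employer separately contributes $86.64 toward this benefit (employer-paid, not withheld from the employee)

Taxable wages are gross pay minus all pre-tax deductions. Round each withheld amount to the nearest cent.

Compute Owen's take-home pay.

Dependent care FSA: $217.48
Taxable wages = $6,381.58 − $217.48 = $6,164.10
Local income tax: $6,164.10 × 0.01 = $61.64
OASDI: $6,381.58 × 0.07 = $446.71
Legal plan premium: $69.33
(Employer's $86.64 toward legal plan premium is not withheld from the employee.)
Total deductions = $217.48 + $61.64 + $446.71 + $69.33 = $795.16
Net pay = $6,381.58 − $795.16 = $5,586.42

$5,586.42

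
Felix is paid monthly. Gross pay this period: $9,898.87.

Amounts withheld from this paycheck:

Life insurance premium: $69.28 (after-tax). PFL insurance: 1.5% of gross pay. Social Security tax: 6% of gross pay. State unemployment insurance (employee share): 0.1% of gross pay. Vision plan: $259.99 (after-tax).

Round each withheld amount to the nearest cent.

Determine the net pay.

$8,817.29

State unemployment insurance (employee share): $9,898.87 × 0.001 = $9.90
PFL insurance: $9,898.87 × 0.015 = $148.48
Social Security tax: $9,898.87 × 0.06 = $593.93
Life insurance premium: $69.28
Vision plan: $259.99
Total deductions = $9.90 + $148.48 + $593.93 + $69.28 + $259.99 = $1,081.58
Net pay = $9,898.87 − $1,081.58 = $8,817.29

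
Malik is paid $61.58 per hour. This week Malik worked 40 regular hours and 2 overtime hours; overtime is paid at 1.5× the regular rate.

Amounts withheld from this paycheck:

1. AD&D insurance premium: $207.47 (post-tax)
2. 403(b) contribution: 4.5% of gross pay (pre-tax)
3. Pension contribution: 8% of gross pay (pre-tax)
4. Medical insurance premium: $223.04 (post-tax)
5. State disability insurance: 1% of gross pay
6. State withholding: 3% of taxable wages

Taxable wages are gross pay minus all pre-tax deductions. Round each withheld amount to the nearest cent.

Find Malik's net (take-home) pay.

Regular pay: 40 × $61.58 = $2,463.20
Overtime pay: 2 × $61.58 × 1.5 = $184.74
Gross pay = $2,463.20 + $184.74 = $2,647.94
403(b) contribution: $2,647.94 × 0.045 = $119.16
Pension contribution: $2,647.94 × 0.08 = $211.84
Pre-tax total = $119.16 + $211.84 = $331.00
Taxable wages = $2,647.94 − $331.00 = $2,316.94
State withholding: $2,316.94 × 0.03 = $69.51
State disability insurance: $2,647.94 × 0.01 = $26.48
AD&D insurance premium: $207.47
Medical insurance premium: $223.04
Total deductions = $119.16 + $211.84 + $69.51 + $26.48 + $207.47 + $223.04 = $857.50
Net pay = $2,647.94 − $857.50 = $1,790.44

$1,790.44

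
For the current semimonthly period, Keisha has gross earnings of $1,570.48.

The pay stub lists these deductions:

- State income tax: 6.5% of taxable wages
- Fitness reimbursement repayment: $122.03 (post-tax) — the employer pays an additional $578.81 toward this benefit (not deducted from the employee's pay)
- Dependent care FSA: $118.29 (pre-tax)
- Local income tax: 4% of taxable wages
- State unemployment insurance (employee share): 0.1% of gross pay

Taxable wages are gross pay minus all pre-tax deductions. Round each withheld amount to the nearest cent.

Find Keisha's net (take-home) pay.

$1,176.11

Dependent care FSA: $118.29
Taxable wages = $1,570.48 − $118.29 = $1,452.19
Local income tax: $1,452.19 × 0.04 = $58.09
State income tax: $1,452.19 × 0.065 = $94.39
State unemployment insurance (employee share): $1,570.48 × 0.001 = $1.57
Fitness reimbursement repayment: $122.03
(Employer's $578.81 toward fitness reimbursement repayment is not withheld from the employee.)
Total deductions = $118.29 + $58.09 + $94.39 + $1.57 + $122.03 = $394.37
Net pay = $1,570.48 − $394.37 = $1,176.11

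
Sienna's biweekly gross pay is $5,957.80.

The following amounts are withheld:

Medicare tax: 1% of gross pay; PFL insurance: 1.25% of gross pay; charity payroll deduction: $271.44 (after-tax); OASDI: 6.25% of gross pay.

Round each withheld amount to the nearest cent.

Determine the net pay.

$5,179.95

OASDI: $5,957.80 × 0.0625 = $372.36
PFL insurance: $5,957.80 × 0.0125 = $74.47
Medicare tax: $5,957.80 × 0.01 = $59.58
Charity payroll deduction: $271.44
Total deductions = $372.36 + $74.47 + $59.58 + $271.44 = $777.85
Net pay = $5,957.80 − $777.85 = $5,179.95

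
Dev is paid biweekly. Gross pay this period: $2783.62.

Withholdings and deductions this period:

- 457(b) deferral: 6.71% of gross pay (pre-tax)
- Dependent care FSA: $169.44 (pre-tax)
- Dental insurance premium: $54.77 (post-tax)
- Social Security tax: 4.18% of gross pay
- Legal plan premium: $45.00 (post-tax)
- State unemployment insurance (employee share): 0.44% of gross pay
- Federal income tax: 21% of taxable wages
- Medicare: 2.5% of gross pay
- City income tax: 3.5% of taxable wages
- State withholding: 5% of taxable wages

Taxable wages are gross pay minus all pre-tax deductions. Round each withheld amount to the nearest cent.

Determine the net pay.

457(b) deferral: $2783.62 × 0.0671 = $186.78
Dependent care FSA: $169.44
Pre-tax total = $186.78 + $169.44 = $356.22
Taxable wages = $2783.62 − $356.22 = $2427.40
State withholding: $2427.40 × 0.05 = $121.37
City income tax: $2427.40 × 0.035 = $84.96
Federal income tax: $2427.40 × 0.21 = $509.75
State unemployment insurance (employee share): $2783.62 × 0.0044 = $12.25
Social Security tax: $2783.62 × 0.0418 = $116.36
Medicare: $2783.62 × 0.025 = $69.59
Dental insurance premium: $54.77
Legal plan premium: $45.00
Total deductions = $186.78 + $169.44 + $121.37 + $84.96 + $509.75 + $12.25 + $116.36 + $69.59 + $54.77 + $45.00 = $1370.27
Net pay = $2783.62 − $1370.27 = $1413.35

$1413.35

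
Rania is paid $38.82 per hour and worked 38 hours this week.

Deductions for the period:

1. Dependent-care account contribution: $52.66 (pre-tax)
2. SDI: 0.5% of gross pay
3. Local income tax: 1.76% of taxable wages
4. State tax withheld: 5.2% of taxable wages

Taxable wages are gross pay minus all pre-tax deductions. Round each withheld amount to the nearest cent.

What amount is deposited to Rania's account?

Gross pay: 38 × $38.82 = $1,475.16
Dependent-care account contribution: $52.66
Taxable wages = $1,475.16 − $52.66 = $1,422.50
State tax withheld: $1,422.50 × 0.052 = $73.97
Local income tax: $1,422.50 × 0.0176 = $25.04
SDI: $1,475.16 × 0.005 = $7.38
Total deductions = $52.66 + $73.97 + $25.04 + $7.38 = $159.05
Net pay = $1,475.16 − $159.05 = $1,316.11

$1,316.11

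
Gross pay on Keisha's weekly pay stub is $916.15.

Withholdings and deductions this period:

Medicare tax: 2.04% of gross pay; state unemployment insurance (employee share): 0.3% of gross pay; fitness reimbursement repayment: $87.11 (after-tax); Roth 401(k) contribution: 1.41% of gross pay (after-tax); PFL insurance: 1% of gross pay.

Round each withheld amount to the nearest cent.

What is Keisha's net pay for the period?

$785.52

State unemployment insurance (employee share): $916.15 × 0.003 = $2.75
PFL insurance: $916.15 × 0.01 = $9.16
Medicare tax: $916.15 × 0.0204 = $18.69
Roth 401(k) contribution: $916.15 × 0.0141 = $12.92
Fitness reimbursement repayment: $87.11
Total deductions = $2.75 + $9.16 + $18.69 + $12.92 + $87.11 = $130.63
Net pay = $916.15 − $130.63 = $785.52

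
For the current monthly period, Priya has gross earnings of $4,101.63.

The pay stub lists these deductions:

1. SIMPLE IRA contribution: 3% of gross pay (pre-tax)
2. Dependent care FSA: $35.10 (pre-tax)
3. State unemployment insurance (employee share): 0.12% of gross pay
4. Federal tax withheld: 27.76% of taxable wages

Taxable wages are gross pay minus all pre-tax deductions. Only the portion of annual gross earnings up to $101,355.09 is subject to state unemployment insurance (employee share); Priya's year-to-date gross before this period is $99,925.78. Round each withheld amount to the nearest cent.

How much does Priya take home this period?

$2,847.05

Dependent care FSA: $35.10
SIMPLE IRA contribution: $4,101.63 × 0.03 = $123.05
Pre-tax total = $35.10 + $123.05 = $158.15
Taxable wages = $4,101.63 − $158.15 = $3,943.48
Federal tax withheld: $3,943.48 × 0.2776 = $1,094.71
State unemployment insurance (employee share): only $101,355.09 − $99,925.78 = $1,429.31 of this check is subject → $1,429.31 × 0.0012 = $1.72
Total deductions = $35.10 + $123.05 + $1,094.71 + $1.72 = $1,254.58
Net pay = $4,101.63 − $1,254.58 = $2,847.05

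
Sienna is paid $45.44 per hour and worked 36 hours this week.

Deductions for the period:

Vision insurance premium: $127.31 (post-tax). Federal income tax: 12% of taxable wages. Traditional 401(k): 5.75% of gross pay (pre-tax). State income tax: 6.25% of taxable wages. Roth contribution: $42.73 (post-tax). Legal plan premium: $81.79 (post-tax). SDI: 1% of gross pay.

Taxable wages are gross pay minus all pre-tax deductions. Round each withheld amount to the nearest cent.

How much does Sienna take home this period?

$992.22

Gross pay: 36 × $45.44 = $1,635.84
Traditional 401(k): $1,635.84 × 0.0575 = $94.06
Taxable wages = $1,635.84 − $94.06 = $1,541.78
Federal income tax: $1,541.78 × 0.12 = $185.01
State income tax: $1,541.78 × 0.0625 = $96.36
SDI: $1,635.84 × 0.01 = $16.36
Vision insurance premium: $127.31
Legal plan premium: $81.79
Roth contribution: $42.73
Total deductions = $94.06 + $185.01 + $96.36 + $16.36 + $127.31 + $81.79 + $42.73 = $643.62
Net pay = $1,635.84 − $643.62 = $992.22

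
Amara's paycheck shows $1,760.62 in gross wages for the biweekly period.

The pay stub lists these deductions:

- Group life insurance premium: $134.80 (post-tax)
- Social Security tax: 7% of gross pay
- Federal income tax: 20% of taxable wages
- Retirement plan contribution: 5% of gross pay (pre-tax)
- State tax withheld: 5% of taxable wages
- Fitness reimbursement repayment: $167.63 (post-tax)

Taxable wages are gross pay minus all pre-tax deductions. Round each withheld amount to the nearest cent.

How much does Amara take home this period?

$828.77

Retirement plan contribution: $1,760.62 × 0.05 = $88.03
Taxable wages = $1,760.62 − $88.03 = $1,672.59
State tax withheld: $1,672.59 × 0.05 = $83.63
Federal income tax: $1,672.59 × 0.2 = $334.52
Social Security tax: $1,760.62 × 0.07 = $123.24
Group life insurance premium: $134.80
Fitness reimbursement repayment: $167.63
Total deductions = $88.03 + $83.63 + $334.52 + $123.24 + $134.80 + $167.63 = $931.85
Net pay = $1,760.62 − $931.85 = $828.77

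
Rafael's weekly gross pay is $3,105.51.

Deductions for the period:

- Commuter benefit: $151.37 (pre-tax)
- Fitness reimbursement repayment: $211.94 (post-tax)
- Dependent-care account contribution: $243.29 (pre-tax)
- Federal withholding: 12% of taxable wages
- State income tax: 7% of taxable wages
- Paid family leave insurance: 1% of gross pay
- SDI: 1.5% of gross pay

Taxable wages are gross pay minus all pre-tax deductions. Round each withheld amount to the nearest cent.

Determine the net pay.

$1,906.21

Dependent-care account contribution: $243.29
Commuter benefit: $151.37
Pre-tax total = $243.29 + $151.37 = $394.66
Taxable wages = $3,105.51 − $394.66 = $2,710.85
State income tax: $2,710.85 × 0.07 = $189.76
Federal withholding: $2,710.85 × 0.12 = $325.30
SDI: $3,105.51 × 0.015 = $46.58
Paid family leave insurance: $3,105.51 × 0.01 = $31.06
Fitness reimbursement repayment: $211.94
Total deductions = $243.29 + $151.37 + $189.76 + $325.30 + $46.58 + $31.06 + $211.94 = $1,199.30
Net pay = $3,105.51 − $1,199.30 = $1,906.21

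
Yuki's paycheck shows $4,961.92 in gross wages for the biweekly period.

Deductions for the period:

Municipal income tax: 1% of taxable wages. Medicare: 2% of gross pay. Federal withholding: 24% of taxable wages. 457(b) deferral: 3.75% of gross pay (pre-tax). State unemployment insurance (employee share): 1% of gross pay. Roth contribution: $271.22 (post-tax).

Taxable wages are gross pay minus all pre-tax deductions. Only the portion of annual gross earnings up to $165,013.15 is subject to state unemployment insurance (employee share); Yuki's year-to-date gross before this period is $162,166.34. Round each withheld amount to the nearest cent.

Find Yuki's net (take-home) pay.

457(b) deferral: $4,961.92 × 0.0375 = $186.07
Taxable wages = $4,961.92 − $186.07 = $4,775.85
Federal withholding: $4,775.85 × 0.24 = $1,146.20
Municipal income tax: $4,775.85 × 0.01 = $47.76
Medicare: $4,961.92 × 0.02 = $99.24
State unemployment insurance (employee share): only $165,013.15 − $162,166.34 = $2,846.81 of this check is subject → $2,846.81 × 0.01 = $28.47
Roth contribution: $271.22
Total deductions = $186.07 + $1,146.20 + $47.76 + $99.24 + $28.47 + $271.22 = $1,778.96
Net pay = $4,961.92 − $1,778.96 = $3,182.96

$3,182.96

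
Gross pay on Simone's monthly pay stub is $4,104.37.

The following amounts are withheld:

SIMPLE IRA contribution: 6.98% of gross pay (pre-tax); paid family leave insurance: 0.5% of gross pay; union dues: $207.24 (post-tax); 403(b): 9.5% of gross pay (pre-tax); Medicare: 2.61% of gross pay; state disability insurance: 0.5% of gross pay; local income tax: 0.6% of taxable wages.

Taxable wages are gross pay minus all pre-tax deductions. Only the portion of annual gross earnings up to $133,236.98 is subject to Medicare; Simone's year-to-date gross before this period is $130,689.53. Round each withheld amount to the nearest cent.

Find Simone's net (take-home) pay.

$3,092.62

SIMPLE IRA contribution: $4,104.37 × 0.0698 = $286.49
403(b): $4,104.37 × 0.095 = $389.92
Pre-tax total = $286.49 + $389.92 = $676.41
Taxable wages = $4,104.37 − $676.41 = $3,427.96
Local income tax: $3,427.96 × 0.006 = $20.57
State disability insurance: $4,104.37 × 0.005 = $20.52
Paid family leave insurance: $4,104.37 × 0.005 = $20.52
Medicare: only $133,236.98 − $130,689.53 = $2,547.45 of this check is subject → $2,547.45 × 0.0261 = $66.49
Union dues: $207.24
Total deductions = $286.49 + $389.92 + $20.57 + $20.52 + $20.52 + $66.49 + $207.24 = $1,011.75
Net pay = $4,104.37 − $1,011.75 = $3,092.62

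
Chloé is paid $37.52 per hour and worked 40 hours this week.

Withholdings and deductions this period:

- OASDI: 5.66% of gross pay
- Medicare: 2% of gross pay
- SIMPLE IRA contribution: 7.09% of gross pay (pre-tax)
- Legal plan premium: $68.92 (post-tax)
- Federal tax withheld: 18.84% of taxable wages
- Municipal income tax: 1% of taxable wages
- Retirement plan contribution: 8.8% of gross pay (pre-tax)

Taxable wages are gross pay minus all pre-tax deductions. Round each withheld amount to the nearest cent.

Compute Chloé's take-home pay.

Gross pay: 40 × $37.52 = $1,500.80
SIMPLE IRA contribution: $1,500.80 × 0.0709 = $106.41
Retirement plan contribution: $1,500.80 × 0.088 = $132.07
Pre-tax total = $106.41 + $132.07 = $238.48
Taxable wages = $1,500.80 − $238.48 = $1,262.32
Municipal income tax: $1,262.32 × 0.01 = $12.62
Federal tax withheld: $1,262.32 × 0.1884 = $237.82
OASDI: $1,500.80 × 0.0566 = $84.95
Medicare: $1,500.80 × 0.02 = $30.02
Legal plan premium: $68.92
Total deductions = $106.41 + $132.07 + $12.62 + $237.82 + $84.95 + $30.02 + $68.92 = $672.81
Net pay = $1,500.80 − $672.81 = $827.99

$827.99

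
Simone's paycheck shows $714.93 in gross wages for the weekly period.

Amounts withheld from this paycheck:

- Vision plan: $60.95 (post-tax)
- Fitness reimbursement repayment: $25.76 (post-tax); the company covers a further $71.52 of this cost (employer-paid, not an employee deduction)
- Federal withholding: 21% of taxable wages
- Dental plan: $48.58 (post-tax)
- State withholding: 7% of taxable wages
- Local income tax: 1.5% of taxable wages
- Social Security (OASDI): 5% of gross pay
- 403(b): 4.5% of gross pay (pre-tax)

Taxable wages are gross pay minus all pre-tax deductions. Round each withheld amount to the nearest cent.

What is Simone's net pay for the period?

403(b): $714.93 × 0.045 = $32.17
Taxable wages = $714.93 − $32.17 = $682.76
Federal withholding: $682.76 × 0.21 = $143.38
Local income tax: $682.76 × 0.015 = $10.24
State withholding: $682.76 × 0.07 = $47.79
Social Security (OASDI): $714.93 × 0.05 = $35.75
Dental plan: $48.58
Fitness reimbursement repayment: $25.76
Vision plan: $60.95
(Employer's $71.52 toward fitness reimbursement repayment is not withheld from the employee.)
Total deductions = $32.17 + $143.38 + $10.24 + $47.79 + $35.75 + $48.58 + $25.76 + $60.95 = $404.62
Net pay = $714.93 − $404.62 = $310.31

$310.31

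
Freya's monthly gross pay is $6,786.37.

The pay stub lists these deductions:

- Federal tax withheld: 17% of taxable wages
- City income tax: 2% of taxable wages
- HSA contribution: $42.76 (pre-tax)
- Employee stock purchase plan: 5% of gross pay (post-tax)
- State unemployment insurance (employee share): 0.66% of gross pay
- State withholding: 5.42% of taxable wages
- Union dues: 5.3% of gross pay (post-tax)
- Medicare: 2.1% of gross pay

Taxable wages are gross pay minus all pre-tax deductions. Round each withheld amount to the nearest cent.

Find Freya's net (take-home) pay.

HSA contribution: $42.76
Taxable wages = $6,786.37 − $42.76 = $6,743.61
City income tax: $6,743.61 × 0.02 = $134.87
State withholding: $6,743.61 × 0.0542 = $365.50
Federal tax withheld: $6,743.61 × 0.17 = $1,146.41
Medicare: $6,786.37 × 0.021 = $142.51
State unemployment insurance (employee share): $6,786.37 × 0.0066 = $44.79
Employee stock purchase plan: $6,786.37 × 0.05 = $339.32
Union dues: $6,786.37 × 0.053 = $359.68
Total deductions = $42.76 + $134.87 + $365.50 + $1,146.41 + $142.51 + $44.79 + $339.32 + $359.68 = $2,575.84
Net pay = $6,786.37 − $2,575.84 = $4,210.53

$4,210.53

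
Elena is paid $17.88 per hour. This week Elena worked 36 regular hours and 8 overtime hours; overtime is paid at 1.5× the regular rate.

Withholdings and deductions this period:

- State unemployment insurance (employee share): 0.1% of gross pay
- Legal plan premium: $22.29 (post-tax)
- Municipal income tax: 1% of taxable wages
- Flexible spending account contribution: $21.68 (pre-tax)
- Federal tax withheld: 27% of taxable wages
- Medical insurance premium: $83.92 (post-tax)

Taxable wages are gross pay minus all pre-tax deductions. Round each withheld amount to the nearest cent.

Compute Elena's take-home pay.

$495.25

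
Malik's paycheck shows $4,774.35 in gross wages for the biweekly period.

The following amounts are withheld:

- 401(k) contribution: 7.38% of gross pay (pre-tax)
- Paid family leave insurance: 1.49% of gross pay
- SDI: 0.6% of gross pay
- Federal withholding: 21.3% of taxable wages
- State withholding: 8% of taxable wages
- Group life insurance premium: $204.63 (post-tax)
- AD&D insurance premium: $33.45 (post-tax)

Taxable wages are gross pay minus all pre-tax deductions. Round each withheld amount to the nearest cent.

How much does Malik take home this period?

$2,788.48

401(k) contribution: $4,774.35 × 0.0738 = $352.35
Taxable wages = $4,774.35 − $352.35 = $4,422.00
State withholding: $4,422.00 × 0.08 = $353.76
Federal withholding: $4,422.00 × 0.213 = $941.89
SDI: $4,774.35 × 0.006 = $28.65
Paid family leave insurance: $4,774.35 × 0.0149 = $71.14
Group life insurance premium: $204.63
AD&D insurance premium: $33.45
Total deductions = $352.35 + $353.76 + $941.89 + $28.65 + $71.14 + $204.63 + $33.45 = $1,985.87
Net pay = $4,774.35 − $1,985.87 = $2,788.48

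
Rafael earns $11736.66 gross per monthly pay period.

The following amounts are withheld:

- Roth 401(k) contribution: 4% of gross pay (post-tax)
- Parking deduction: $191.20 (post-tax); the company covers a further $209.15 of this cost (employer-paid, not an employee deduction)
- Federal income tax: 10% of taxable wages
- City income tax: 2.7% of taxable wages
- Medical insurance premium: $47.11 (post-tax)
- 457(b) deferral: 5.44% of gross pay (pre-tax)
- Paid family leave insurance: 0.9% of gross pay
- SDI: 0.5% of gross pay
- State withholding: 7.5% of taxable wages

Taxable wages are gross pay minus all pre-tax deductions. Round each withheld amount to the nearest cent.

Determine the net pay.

$7984.27

457(b) deferral: $11736.66 × 0.0544 = $638.47
Taxable wages = $11736.66 − $638.47 = $11098.19
State withholding: $11098.19 × 0.075 = $832.36
Federal income tax: $11098.19 × 0.1 = $1109.82
City income tax: $11098.19 × 0.027 = $299.65
SDI: $11736.66 × 0.005 = $58.68
Paid family leave insurance: $11736.66 × 0.009 = $105.63
Roth 401(k) contribution: $11736.66 × 0.04 = $469.47
Medical insurance premium: $47.11
Parking deduction: $191.20
(Employer's $209.15 toward parking deduction is not withheld from the employee.)
Total deductions = $638.47 + $832.36 + $1109.82 + $299.65 + $58.68 + $105.63 + $469.47 + $47.11 + $191.20 = $3752.39
Net pay = $11736.66 − $3752.39 = $7984.27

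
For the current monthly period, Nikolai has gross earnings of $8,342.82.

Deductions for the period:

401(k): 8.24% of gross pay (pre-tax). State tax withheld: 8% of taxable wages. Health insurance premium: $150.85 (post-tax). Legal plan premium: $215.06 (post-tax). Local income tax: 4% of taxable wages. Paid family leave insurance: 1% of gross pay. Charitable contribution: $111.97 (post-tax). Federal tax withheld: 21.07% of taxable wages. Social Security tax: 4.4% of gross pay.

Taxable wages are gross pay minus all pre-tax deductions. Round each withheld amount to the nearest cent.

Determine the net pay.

401(k): $8,342.82 × 0.0824 = $687.45
Taxable wages = $8,342.82 − $687.45 = $7,655.37
Local income tax: $7,655.37 × 0.04 = $306.21
Federal tax withheld: $7,655.37 × 0.2107 = $1,612.99
State tax withheld: $7,655.37 × 0.08 = $612.43
Social Security tax: $8,342.82 × 0.044 = $367.08
Paid family leave insurance: $8,342.82 × 0.01 = $83.43
Health insurance premium: $150.85
Charitable contribution: $111.97
Legal plan premium: $215.06
Total deductions = $687.45 + $306.21 + $1,612.99 + $612.43 + $367.08 + $83.43 + $150.85 + $111.97 + $215.06 = $4,147.47
Net pay = $8,342.82 − $4,147.47 = $4,195.35

$4,195.35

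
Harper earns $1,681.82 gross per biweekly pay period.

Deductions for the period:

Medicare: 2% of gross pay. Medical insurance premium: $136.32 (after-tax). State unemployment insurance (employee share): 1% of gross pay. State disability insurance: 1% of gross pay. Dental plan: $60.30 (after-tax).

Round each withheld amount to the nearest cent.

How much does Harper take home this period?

$1,417.92

State disability insurance: $1,681.82 × 0.01 = $16.82
State unemployment insurance (employee share): $1,681.82 × 0.01 = $16.82
Medicare: $1,681.82 × 0.02 = $33.64
Medical insurance premium: $136.32
Dental plan: $60.30
Total deductions = $16.82 + $16.82 + $33.64 + $136.32 + $60.30 = $263.90
Net pay = $1,681.82 − $263.90 = $1,417.92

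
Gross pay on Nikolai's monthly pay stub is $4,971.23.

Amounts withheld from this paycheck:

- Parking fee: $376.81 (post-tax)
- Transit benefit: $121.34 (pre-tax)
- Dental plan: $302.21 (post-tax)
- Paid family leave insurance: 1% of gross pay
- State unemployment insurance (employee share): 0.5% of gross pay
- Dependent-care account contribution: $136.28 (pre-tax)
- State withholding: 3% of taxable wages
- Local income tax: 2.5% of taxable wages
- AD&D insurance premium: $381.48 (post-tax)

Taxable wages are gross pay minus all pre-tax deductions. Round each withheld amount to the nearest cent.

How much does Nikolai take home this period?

$3,319.29

Dependent-care account contribution: $136.28
Transit benefit: $121.34
Pre-tax total = $136.28 + $121.34 = $257.62
Taxable wages = $4,971.23 − $257.62 = $4,713.61
Local income tax: $4,713.61 × 0.025 = $117.84
State withholding: $4,713.61 × 0.03 = $141.41
Paid family leave insurance: $4,971.23 × 0.01 = $49.71
State unemployment insurance (employee share): $4,971.23 × 0.005 = $24.86
Parking fee: $376.81
Dental plan: $302.21
AD&D insurance premium: $381.48
Total deductions = $136.28 + $121.34 + $117.84 + $141.41 + $49.71 + $24.86 + $376.81 + $302.21 + $381.48 = $1,651.94
Net pay = $4,971.23 − $1,651.94 = $3,319.29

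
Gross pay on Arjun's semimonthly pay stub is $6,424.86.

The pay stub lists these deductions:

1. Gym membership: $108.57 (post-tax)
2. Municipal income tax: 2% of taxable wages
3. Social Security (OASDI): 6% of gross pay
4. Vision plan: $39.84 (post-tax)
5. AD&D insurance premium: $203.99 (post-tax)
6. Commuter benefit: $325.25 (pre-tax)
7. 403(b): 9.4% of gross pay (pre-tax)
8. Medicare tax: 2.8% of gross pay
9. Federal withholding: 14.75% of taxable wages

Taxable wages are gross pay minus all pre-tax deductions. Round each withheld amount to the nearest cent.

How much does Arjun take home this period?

$3,657.36

Commuter benefit: $325.25
403(b): $6,424.86 × 0.094 = $603.94
Pre-tax total = $325.25 + $603.94 = $929.19
Taxable wages = $6,424.86 − $929.19 = $5,495.67
Municipal income tax: $5,495.67 × 0.02 = $109.91
Federal withholding: $5,495.67 × 0.1475 = $810.61
Social Security (OASDI): $6,424.86 × 0.06 = $385.49
Medicare tax: $6,424.86 × 0.028 = $179.90
Vision plan: $39.84
AD&D insurance premium: $203.99
Gym membership: $108.57
Total deductions = $325.25 + $603.94 + $109.91 + $810.61 + $385.49 + $179.90 + $39.84 + $203.99 + $108.57 = $2,767.50
Net pay = $6,424.86 − $2,767.50 = $3,657.36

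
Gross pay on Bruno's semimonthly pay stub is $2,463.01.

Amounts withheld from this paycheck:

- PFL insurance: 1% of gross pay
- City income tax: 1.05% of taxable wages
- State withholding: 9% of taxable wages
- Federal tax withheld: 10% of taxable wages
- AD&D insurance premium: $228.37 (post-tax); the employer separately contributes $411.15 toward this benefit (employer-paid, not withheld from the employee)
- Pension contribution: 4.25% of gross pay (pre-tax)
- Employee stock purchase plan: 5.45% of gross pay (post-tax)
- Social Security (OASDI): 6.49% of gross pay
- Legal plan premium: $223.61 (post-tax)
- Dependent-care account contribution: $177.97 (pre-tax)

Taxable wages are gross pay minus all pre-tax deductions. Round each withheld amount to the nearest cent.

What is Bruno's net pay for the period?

$972.51

Pension contribution: $2,463.01 × 0.0425 = $104.68
Dependent-care account contribution: $177.97
Pre-tax total = $104.68 + $177.97 = $282.65
Taxable wages = $2,463.01 − $282.65 = $2,180.36
Federal tax withheld: $2,180.36 × 0.1 = $218.04
State withholding: $2,180.36 × 0.09 = $196.23
City income tax: $2,180.36 × 0.0105 = $22.89
PFL insurance: $2,463.01 × 0.01 = $24.63
Social Security (OASDI): $2,463.01 × 0.0649 = $159.85
AD&D insurance premium: $228.37
Legal plan premium: $223.61
Employee stock purchase plan: $2,463.01 × 0.0545 = $134.23
(Employer's $411.15 toward AD&D insurance premium is not withheld from the employee.)
Total deductions = $104.68 + $177.97 + $218.04 + $196.23 + $22.89 + $24.63 + $159.85 + $228.37 + $223.61 + $134.23 = $1,490.50
Net pay = $2,463.01 − $1,490.50 = $972.51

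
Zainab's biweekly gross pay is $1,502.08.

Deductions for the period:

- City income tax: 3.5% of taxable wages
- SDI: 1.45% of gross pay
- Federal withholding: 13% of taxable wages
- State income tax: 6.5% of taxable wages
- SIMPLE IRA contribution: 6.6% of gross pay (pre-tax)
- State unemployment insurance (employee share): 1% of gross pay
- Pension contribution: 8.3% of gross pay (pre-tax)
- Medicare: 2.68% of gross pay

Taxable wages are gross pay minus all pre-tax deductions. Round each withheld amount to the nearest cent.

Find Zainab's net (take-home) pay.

Pension contribution: $1,502.08 × 0.083 = $124.67
SIMPLE IRA contribution: $1,502.08 × 0.066 = $99.14
Pre-tax total = $124.67 + $99.14 = $223.81
Taxable wages = $1,502.08 − $223.81 = $1,278.27
State income tax: $1,278.27 × 0.065 = $83.09
City income tax: $1,278.27 × 0.035 = $44.74
Federal withholding: $1,278.27 × 0.13 = $166.18
SDI: $1,502.08 × 0.0145 = $21.78
Medicare: $1,502.08 × 0.0268 = $40.26
State unemployment insurance (employee share): $1,502.08 × 0.01 = $15.02
Total deductions = $124.67 + $99.14 + $83.09 + $44.74 + $166.18 + $21.78 + $40.26 + $15.02 = $594.88
Net pay = $1,502.08 − $594.88 = $907.20

$907.20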